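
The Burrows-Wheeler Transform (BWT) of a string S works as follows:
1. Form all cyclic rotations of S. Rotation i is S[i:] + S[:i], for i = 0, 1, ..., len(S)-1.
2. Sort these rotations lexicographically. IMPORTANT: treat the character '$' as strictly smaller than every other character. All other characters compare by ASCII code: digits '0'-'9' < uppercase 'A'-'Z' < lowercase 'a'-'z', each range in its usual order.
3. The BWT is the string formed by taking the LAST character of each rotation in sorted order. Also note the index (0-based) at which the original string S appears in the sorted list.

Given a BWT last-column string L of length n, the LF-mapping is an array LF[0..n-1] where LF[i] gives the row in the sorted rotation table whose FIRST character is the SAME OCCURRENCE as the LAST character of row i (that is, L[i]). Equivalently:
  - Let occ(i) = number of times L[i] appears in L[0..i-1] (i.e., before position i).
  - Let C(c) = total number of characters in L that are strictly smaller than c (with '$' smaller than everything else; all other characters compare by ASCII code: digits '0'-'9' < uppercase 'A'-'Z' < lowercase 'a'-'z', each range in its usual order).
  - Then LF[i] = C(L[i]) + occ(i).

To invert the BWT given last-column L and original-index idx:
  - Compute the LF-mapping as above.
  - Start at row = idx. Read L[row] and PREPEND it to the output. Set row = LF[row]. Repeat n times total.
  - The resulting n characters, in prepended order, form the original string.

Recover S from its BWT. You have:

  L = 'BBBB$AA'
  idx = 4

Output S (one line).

Answer: BABABB$

Derivation:
LF mapping: 3 4 5 6 0 1 2
Walk LF starting at row 4, prepending L[row]:
  step 1: row=4, L[4]='$', prepend. Next row=LF[4]=0
  step 2: row=0, L[0]='B', prepend. Next row=LF[0]=3
  step 3: row=3, L[3]='B', prepend. Next row=LF[3]=6
  step 4: row=6, L[6]='A', prepend. Next row=LF[6]=2
  step 5: row=2, L[2]='B', prepend. Next row=LF[2]=5
  step 6: row=5, L[5]='A', prepend. Next row=LF[5]=1
  step 7: row=1, L[1]='B', prepend. Next row=LF[1]=4
Reversed output: BABABB$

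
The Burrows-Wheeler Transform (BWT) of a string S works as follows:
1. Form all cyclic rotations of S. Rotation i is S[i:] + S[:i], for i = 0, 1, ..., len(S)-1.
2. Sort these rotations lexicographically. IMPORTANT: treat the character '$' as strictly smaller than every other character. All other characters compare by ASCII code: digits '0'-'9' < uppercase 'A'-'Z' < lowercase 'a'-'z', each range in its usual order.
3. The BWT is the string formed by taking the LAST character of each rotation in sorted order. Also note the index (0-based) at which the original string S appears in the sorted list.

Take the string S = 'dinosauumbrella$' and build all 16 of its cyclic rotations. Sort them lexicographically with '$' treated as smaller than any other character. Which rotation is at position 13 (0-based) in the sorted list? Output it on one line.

All 16 rotations (rotation i = S[i:]+S[:i]):
  rot[0] = dinosauumbrella$
  rot[1] = inosauumbrella$d
  rot[2] = nosauumbrella$di
  rot[3] = osauumbrella$din
  rot[4] = sauumbrella$dino
  rot[5] = auumbrella$dinos
  rot[6] = uumbrella$dinosa
  rot[7] = umbrella$dinosau
  rot[8] = mbrella$dinosauu
  rot[9] = brella$dinosauum
  rot[10] = rella$dinosauumb
  rot[11] = ella$dinosauumbr
  rot[12] = lla$dinosauumbre
  rot[13] = la$dinosauumbrel
  rot[14] = a$dinosauumbrell
  rot[15] = $dinosauumbrella
Sorted (with $ < everything):
  sorted[0] = $dinosauumbrella
  sorted[1] = a$dinosauumbrell
  sorted[2] = auumbrella$dinos
  sorted[3] = brella$dinosauum
  sorted[4] = dinosauumbrella$
  sorted[5] = ella$dinosauumbr
  sorted[6] = inosauumbrella$d
  sorted[7] = la$dinosauumbrel
  sorted[8] = lla$dinosauumbre
  sorted[9] = mbrella$dinosauu
  sorted[10] = nosauumbrella$di
  sorted[11] = osauumbrella$din
  sorted[12] = rella$dinosauumb
  sorted[13] = sauumbrella$dino
  sorted[14] = umbrella$dinosau
  sorted[15] = uumbrella$dinosa
sorted[13] = sauumbrella$dino

Answer: sauumbrella$dino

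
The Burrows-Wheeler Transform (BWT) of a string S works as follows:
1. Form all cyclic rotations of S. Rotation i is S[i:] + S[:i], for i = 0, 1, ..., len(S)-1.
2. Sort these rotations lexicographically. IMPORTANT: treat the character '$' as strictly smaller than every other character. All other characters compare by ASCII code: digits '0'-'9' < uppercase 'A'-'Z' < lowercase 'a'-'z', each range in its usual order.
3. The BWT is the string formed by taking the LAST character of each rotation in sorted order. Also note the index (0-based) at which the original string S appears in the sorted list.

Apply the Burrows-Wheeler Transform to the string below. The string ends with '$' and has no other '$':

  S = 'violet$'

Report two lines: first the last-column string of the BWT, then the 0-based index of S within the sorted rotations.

All 7 rotations (rotation i = S[i:]+S[:i]):
  rot[0] = violet$
  rot[1] = iolet$v
  rot[2] = olet$vi
  rot[3] = let$vio
  rot[4] = et$viol
  rot[5] = t$viole
  rot[6] = $violet
Sorted (with $ < everything):
  sorted[0] = $violet  (last char: 't')
  sorted[1] = et$viol  (last char: 'l')
  sorted[2] = iolet$v  (last char: 'v')
  sorted[3] = let$vio  (last char: 'o')
  sorted[4] = olet$vi  (last char: 'i')
  sorted[5] = t$viole  (last char: 'e')
  sorted[6] = violet$  (last char: '$')
Last column: tlvoie$
Original string S is at sorted index 6

Answer: tlvoie$
6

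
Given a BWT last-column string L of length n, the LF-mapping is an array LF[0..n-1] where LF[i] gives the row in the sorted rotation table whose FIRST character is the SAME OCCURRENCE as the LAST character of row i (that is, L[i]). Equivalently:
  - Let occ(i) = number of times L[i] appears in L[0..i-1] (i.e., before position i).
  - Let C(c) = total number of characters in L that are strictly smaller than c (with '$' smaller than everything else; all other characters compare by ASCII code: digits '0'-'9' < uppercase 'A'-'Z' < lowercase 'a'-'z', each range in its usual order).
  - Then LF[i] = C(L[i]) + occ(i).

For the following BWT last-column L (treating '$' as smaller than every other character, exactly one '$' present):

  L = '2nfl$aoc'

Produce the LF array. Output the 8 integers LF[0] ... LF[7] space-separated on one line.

Char counts: '$':1, '2':1, 'a':1, 'c':1, 'f':1, 'l':1, 'n':1, 'o':1
C (first-col start): C('$')=0, C('2')=1, C('a')=2, C('c')=3, C('f')=4, C('l')=5, C('n')=6, C('o')=7
L[0]='2': occ=0, LF[0]=C('2')+0=1+0=1
L[1]='n': occ=0, LF[1]=C('n')+0=6+0=6
L[2]='f': occ=0, LF[2]=C('f')+0=4+0=4
L[3]='l': occ=0, LF[3]=C('l')+0=5+0=5
L[4]='$': occ=0, LF[4]=C('$')+0=0+0=0
L[5]='a': occ=0, LF[5]=C('a')+0=2+0=2
L[6]='o': occ=0, LF[6]=C('o')+0=7+0=7
L[7]='c': occ=0, LF[7]=C('c')+0=3+0=3

Answer: 1 6 4 5 0 2 7 3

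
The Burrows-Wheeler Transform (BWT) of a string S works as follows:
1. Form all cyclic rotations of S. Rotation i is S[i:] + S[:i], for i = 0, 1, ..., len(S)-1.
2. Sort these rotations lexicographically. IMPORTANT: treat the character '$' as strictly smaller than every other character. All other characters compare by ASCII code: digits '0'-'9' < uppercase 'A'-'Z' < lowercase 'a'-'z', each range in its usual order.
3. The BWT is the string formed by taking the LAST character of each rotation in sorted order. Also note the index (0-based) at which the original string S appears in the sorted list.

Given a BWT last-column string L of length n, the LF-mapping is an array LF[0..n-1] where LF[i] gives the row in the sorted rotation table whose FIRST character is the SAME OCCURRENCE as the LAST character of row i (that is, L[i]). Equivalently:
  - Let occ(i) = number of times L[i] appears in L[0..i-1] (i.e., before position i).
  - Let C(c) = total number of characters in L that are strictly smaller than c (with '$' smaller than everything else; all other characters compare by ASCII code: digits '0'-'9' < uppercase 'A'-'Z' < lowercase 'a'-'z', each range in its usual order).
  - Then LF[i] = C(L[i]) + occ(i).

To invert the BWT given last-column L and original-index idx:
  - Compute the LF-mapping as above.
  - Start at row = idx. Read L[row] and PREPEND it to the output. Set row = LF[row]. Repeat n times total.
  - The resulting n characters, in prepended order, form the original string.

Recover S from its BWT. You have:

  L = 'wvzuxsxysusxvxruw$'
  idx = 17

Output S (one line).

Answer: zsusvrxwyuxxuvxsw$

Derivation:
LF mapping: 10 8 17 5 12 2 13 16 3 6 4 14 9 15 1 7 11 0
Walk LF starting at row 17, prepending L[row]:
  step 1: row=17, L[17]='$', prepend. Next row=LF[17]=0
  step 2: row=0, L[0]='w', prepend. Next row=LF[0]=10
  step 3: row=10, L[10]='s', prepend. Next row=LF[10]=4
  step 4: row=4, L[4]='x', prepend. Next row=LF[4]=12
  step 5: row=12, L[12]='v', prepend. Next row=LF[12]=9
  step 6: row=9, L[9]='u', prepend. Next row=LF[9]=6
  step 7: row=6, L[6]='x', prepend. Next row=LF[6]=13
  step 8: row=13, L[13]='x', prepend. Next row=LF[13]=15
  step 9: row=15, L[15]='u', prepend. Next row=LF[15]=7
  step 10: row=7, L[7]='y', prepend. Next row=LF[7]=16
  step 11: row=16, L[16]='w', prepend. Next row=LF[16]=11
  step 12: row=11, L[11]='x', prepend. Next row=LF[11]=14
  step 13: row=14, L[14]='r', prepend. Next row=LF[14]=1
  step 14: row=1, L[1]='v', prepend. Next row=LF[1]=8
  step 15: row=8, L[8]='s', prepend. Next row=LF[8]=3
  step 16: row=3, L[3]='u', prepend. Next row=LF[3]=5
  step 17: row=5, L[5]='s', prepend. Next row=LF[5]=2
  step 18: row=2, L[2]='z', prepend. Next row=LF[2]=17
Reversed output: zsusvrxwyuxxuvxsw$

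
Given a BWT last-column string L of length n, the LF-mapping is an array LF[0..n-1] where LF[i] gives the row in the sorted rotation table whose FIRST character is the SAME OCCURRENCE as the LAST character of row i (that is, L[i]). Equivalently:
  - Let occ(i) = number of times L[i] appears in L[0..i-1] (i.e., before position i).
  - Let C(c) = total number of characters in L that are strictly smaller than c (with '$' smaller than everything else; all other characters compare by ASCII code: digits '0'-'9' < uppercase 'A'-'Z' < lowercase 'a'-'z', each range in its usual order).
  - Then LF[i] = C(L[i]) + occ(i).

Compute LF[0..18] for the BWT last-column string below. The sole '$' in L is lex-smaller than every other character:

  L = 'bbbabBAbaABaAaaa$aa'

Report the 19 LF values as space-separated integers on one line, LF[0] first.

Char counts: '$':1, 'A':3, 'B':2, 'a':8, 'b':5
C (first-col start): C('$')=0, C('A')=1, C('B')=4, C('a')=6, C('b')=14
L[0]='b': occ=0, LF[0]=C('b')+0=14+0=14
L[1]='b': occ=1, LF[1]=C('b')+1=14+1=15
L[2]='b': occ=2, LF[2]=C('b')+2=14+2=16
L[3]='a': occ=0, LF[3]=C('a')+0=6+0=6
L[4]='b': occ=3, LF[4]=C('b')+3=14+3=17
L[5]='B': occ=0, LF[5]=C('B')+0=4+0=4
L[6]='A': occ=0, LF[6]=C('A')+0=1+0=1
L[7]='b': occ=4, LF[7]=C('b')+4=14+4=18
L[8]='a': occ=1, LF[8]=C('a')+1=6+1=7
L[9]='A': occ=1, LF[9]=C('A')+1=1+1=2
L[10]='B': occ=1, LF[10]=C('B')+1=4+1=5
L[11]='a': occ=2, LF[11]=C('a')+2=6+2=8
L[12]='A': occ=2, LF[12]=C('A')+2=1+2=3
L[13]='a': occ=3, LF[13]=C('a')+3=6+3=9
L[14]='a': occ=4, LF[14]=C('a')+4=6+4=10
L[15]='a': occ=5, LF[15]=C('a')+5=6+5=11
L[16]='$': occ=0, LF[16]=C('$')+0=0+0=0
L[17]='a': occ=6, LF[17]=C('a')+6=6+6=12
L[18]='a': occ=7, LF[18]=C('a')+7=6+7=13

Answer: 14 15 16 6 17 4 1 18 7 2 5 8 3 9 10 11 0 12 13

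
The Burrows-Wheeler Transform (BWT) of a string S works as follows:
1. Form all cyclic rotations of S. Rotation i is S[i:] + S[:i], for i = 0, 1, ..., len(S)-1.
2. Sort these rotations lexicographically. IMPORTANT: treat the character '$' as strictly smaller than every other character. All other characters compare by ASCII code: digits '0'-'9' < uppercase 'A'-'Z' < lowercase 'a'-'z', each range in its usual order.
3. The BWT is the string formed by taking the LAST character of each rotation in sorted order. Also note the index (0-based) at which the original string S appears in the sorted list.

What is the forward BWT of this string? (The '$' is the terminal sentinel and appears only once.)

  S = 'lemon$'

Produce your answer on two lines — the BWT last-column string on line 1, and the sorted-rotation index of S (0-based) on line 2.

All 6 rotations (rotation i = S[i:]+S[:i]):
  rot[0] = lemon$
  rot[1] = emon$l
  rot[2] = mon$le
  rot[3] = on$lem
  rot[4] = n$lemo
  rot[5] = $lemon
Sorted (with $ < everything):
  sorted[0] = $lemon  (last char: 'n')
  sorted[1] = emon$l  (last char: 'l')
  sorted[2] = lemon$  (last char: '$')
  sorted[3] = mon$le  (last char: 'e')
  sorted[4] = n$lemo  (last char: 'o')
  sorted[5] = on$lem  (last char: 'm')
Last column: nl$eom
Original string S is at sorted index 2

Answer: nl$eom
2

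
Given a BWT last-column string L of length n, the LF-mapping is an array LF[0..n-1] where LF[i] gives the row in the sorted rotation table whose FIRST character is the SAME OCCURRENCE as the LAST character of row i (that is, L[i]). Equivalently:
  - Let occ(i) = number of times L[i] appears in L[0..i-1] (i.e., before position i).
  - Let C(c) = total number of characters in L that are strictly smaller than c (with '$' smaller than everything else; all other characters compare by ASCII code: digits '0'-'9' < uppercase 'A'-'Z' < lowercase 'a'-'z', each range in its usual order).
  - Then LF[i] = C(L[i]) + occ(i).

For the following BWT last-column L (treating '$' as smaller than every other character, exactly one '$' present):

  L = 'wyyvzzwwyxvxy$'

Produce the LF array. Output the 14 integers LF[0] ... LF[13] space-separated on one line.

Answer: 3 8 9 1 12 13 4 5 10 6 2 7 11 0

Derivation:
Char counts: '$':1, 'v':2, 'w':3, 'x':2, 'y':4, 'z':2
C (first-col start): C('$')=0, C('v')=1, C('w')=3, C('x')=6, C('y')=8, C('z')=12
L[0]='w': occ=0, LF[0]=C('w')+0=3+0=3
L[1]='y': occ=0, LF[1]=C('y')+0=8+0=8
L[2]='y': occ=1, LF[2]=C('y')+1=8+1=9
L[3]='v': occ=0, LF[3]=C('v')+0=1+0=1
L[4]='z': occ=0, LF[4]=C('z')+0=12+0=12
L[5]='z': occ=1, LF[5]=C('z')+1=12+1=13
L[6]='w': occ=1, LF[6]=C('w')+1=3+1=4
L[7]='w': occ=2, LF[7]=C('w')+2=3+2=5
L[8]='y': occ=2, LF[8]=C('y')+2=8+2=10
L[9]='x': occ=0, LF[9]=C('x')+0=6+0=6
L[10]='v': occ=1, LF[10]=C('v')+1=1+1=2
L[11]='x': occ=1, LF[11]=C('x')+1=6+1=7
L[12]='y': occ=3, LF[12]=C('y')+3=8+3=11
L[13]='$': occ=0, LF[13]=C('$')+0=0+0=0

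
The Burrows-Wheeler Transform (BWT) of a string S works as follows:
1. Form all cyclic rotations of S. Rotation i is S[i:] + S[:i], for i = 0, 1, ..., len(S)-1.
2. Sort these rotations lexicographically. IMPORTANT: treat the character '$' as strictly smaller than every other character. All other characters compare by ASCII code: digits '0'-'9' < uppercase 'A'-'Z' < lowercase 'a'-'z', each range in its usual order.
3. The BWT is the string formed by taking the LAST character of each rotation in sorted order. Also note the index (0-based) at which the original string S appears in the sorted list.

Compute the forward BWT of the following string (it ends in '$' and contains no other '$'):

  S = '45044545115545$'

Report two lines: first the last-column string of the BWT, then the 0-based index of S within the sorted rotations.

All 15 rotations (rotation i = S[i:]+S[:i]):
  rot[0] = 45044545115545$
  rot[1] = 5044545115545$4
  rot[2] = 044545115545$45
  rot[3] = 44545115545$450
  rot[4] = 4545115545$4504
  rot[5] = 545115545$45044
  rot[6] = 45115545$450445
  rot[7] = 5115545$4504454
  rot[8] = 115545$45044545
  rot[9] = 15545$450445451
  rot[10] = 5545$4504454511
  rot[11] = 545$45044545115
  rot[12] = 45$450445451155
  rot[13] = 5$4504454511554
  rot[14] = $45044545115545
Sorted (with $ < everything):
  sorted[0] = $45044545115545  (last char: '5')
  sorted[1] = 044545115545$45  (last char: '5')
  sorted[2] = 115545$45044545  (last char: '5')
  sorted[3] = 15545$450445451  (last char: '1')
  sorted[4] = 44545115545$450  (last char: '0')
  sorted[5] = 45$450445451155  (last char: '5')
  sorted[6] = 45044545115545$  (last char: '$')
  sorted[7] = 45115545$450445  (last char: '5')
  sorted[8] = 4545115545$4504  (last char: '4')
  sorted[9] = 5$4504454511554  (last char: '4')
  sorted[10] = 5044545115545$4  (last char: '4')
  sorted[11] = 5115545$4504454  (last char: '4')
  sorted[12] = 545$45044545115  (last char: '5')
  sorted[13] = 545115545$45044  (last char: '4')
  sorted[14] = 5545$4504454511  (last char: '1')
Last column: 555105$54444541
Original string S is at sorted index 6

Answer: 555105$54444541
6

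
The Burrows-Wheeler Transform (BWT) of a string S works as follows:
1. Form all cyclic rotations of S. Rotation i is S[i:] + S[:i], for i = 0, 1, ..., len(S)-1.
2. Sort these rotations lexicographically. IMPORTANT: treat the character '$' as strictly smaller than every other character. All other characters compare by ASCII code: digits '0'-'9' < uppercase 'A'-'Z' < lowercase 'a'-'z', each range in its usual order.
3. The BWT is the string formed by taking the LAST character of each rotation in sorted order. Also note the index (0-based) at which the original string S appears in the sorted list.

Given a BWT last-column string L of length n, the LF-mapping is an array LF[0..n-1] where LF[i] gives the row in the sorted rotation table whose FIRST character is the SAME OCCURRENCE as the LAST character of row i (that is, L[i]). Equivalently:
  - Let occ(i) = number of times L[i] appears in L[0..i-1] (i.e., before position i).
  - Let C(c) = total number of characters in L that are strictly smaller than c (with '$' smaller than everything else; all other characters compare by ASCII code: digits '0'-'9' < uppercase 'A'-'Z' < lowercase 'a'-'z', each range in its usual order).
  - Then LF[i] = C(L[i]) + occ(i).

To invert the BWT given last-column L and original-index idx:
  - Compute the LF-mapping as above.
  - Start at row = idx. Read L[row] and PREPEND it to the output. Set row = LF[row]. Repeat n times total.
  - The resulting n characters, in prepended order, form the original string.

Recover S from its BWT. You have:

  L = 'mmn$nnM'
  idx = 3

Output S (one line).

Answer: mMnnnm$

Derivation:
LF mapping: 2 3 4 0 5 6 1
Walk LF starting at row 3, prepending L[row]:
  step 1: row=3, L[3]='$', prepend. Next row=LF[3]=0
  step 2: row=0, L[0]='m', prepend. Next row=LF[0]=2
  step 3: row=2, L[2]='n', prepend. Next row=LF[2]=4
  step 4: row=4, L[4]='n', prepend. Next row=LF[4]=5
  step 5: row=5, L[5]='n', prepend. Next row=LF[5]=6
  step 6: row=6, L[6]='M', prepend. Next row=LF[6]=1
  step 7: row=1, L[1]='m', prepend. Next row=LF[1]=3
Reversed output: mMnnnm$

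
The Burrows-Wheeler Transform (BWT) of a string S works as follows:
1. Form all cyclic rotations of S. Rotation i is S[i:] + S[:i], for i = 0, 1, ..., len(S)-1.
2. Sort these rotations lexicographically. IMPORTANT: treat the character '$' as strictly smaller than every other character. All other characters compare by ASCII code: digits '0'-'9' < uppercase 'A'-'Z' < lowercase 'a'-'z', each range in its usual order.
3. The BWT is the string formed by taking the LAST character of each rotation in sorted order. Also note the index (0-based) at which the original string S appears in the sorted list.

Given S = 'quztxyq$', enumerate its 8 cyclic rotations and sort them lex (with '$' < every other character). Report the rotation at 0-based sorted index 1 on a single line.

Answer: q$quztxy

Derivation:
All 8 rotations (rotation i = S[i:]+S[:i]):
  rot[0] = quztxyq$
  rot[1] = uztxyq$q
  rot[2] = ztxyq$qu
  rot[3] = txyq$quz
  rot[4] = xyq$quzt
  rot[5] = yq$quztx
  rot[6] = q$quztxy
  rot[7] = $quztxyq
Sorted (with $ < everything):
  sorted[0] = $quztxyq
  sorted[1] = q$quztxy
  sorted[2] = quztxyq$
  sorted[3] = txyq$quz
  sorted[4] = uztxyq$q
  sorted[5] = xyq$quzt
  sorted[6] = yq$quztx
  sorted[7] = ztxyq$qu
sorted[1] = q$quztxy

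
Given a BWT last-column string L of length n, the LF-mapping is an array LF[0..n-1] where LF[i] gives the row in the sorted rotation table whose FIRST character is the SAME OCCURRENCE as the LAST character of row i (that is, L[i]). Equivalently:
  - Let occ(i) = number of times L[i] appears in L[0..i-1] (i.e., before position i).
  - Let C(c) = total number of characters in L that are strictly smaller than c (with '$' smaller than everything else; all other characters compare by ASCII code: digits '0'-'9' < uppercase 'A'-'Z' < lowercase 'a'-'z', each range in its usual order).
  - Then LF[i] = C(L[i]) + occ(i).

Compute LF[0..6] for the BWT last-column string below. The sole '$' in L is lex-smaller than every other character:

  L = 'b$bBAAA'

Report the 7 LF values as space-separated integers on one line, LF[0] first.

Answer: 5 0 6 4 1 2 3

Derivation:
Char counts: '$':1, 'A':3, 'B':1, 'b':2
C (first-col start): C('$')=0, C('A')=1, C('B')=4, C('b')=5
L[0]='b': occ=0, LF[0]=C('b')+0=5+0=5
L[1]='$': occ=0, LF[1]=C('$')+0=0+0=0
L[2]='b': occ=1, LF[2]=C('b')+1=5+1=6
L[3]='B': occ=0, LF[3]=C('B')+0=4+0=4
L[4]='A': occ=0, LF[4]=C('A')+0=1+0=1
L[5]='A': occ=1, LF[5]=C('A')+1=1+1=2
L[6]='A': occ=2, LF[6]=C('A')+2=1+2=3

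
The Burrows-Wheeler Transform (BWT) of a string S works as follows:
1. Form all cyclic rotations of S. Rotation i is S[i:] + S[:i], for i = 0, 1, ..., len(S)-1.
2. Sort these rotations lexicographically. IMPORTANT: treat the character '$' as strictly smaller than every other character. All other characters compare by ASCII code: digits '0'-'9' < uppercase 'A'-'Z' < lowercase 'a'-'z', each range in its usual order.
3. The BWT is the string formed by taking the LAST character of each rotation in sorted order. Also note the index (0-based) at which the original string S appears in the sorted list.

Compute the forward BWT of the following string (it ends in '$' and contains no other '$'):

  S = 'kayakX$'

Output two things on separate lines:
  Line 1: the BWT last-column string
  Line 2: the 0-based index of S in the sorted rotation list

Answer: Xkyka$a
5

Derivation:
All 7 rotations (rotation i = S[i:]+S[:i]):
  rot[0] = kayakX$
  rot[1] = ayakX$k
  rot[2] = yakX$ka
  rot[3] = akX$kay
  rot[4] = kX$kaya
  rot[5] = X$kayak
  rot[6] = $kayakX
Sorted (with $ < everything):
  sorted[0] = $kayakX  (last char: 'X')
  sorted[1] = X$kayak  (last char: 'k')
  sorted[2] = akX$kay  (last char: 'y')
  sorted[3] = ayakX$k  (last char: 'k')
  sorted[4] = kX$kaya  (last char: 'a')
  sorted[5] = kayakX$  (last char: '$')
  sorted[6] = yakX$ka  (last char: 'a')
Last column: Xkyka$a
Original string S is at sorted index 5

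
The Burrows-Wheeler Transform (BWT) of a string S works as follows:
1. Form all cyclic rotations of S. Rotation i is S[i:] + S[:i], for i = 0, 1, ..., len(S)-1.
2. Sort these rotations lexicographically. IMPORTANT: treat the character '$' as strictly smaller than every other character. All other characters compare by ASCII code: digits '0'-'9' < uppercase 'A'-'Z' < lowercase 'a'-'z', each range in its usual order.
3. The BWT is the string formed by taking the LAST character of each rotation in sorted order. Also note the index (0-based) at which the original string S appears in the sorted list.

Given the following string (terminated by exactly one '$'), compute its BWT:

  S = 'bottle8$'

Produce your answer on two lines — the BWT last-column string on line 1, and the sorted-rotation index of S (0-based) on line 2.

All 8 rotations (rotation i = S[i:]+S[:i]):
  rot[0] = bottle8$
  rot[1] = ottle8$b
  rot[2] = ttle8$bo
  rot[3] = tle8$bot
  rot[4] = le8$bott
  rot[5] = e8$bottl
  rot[6] = 8$bottle
  rot[7] = $bottle8
Sorted (with $ < everything):
  sorted[0] = $bottle8  (last char: '8')
  sorted[1] = 8$bottle  (last char: 'e')
  sorted[2] = bottle8$  (last char: '$')
  sorted[3] = e8$bottl  (last char: 'l')
  sorted[4] = le8$bott  (last char: 't')
  sorted[5] = ottle8$b  (last char: 'b')
  sorted[6] = tle8$bot  (last char: 't')
  sorted[7] = ttle8$bo  (last char: 'o')
Last column: 8e$ltbto
Original string S is at sorted index 2

Answer: 8e$ltbto
2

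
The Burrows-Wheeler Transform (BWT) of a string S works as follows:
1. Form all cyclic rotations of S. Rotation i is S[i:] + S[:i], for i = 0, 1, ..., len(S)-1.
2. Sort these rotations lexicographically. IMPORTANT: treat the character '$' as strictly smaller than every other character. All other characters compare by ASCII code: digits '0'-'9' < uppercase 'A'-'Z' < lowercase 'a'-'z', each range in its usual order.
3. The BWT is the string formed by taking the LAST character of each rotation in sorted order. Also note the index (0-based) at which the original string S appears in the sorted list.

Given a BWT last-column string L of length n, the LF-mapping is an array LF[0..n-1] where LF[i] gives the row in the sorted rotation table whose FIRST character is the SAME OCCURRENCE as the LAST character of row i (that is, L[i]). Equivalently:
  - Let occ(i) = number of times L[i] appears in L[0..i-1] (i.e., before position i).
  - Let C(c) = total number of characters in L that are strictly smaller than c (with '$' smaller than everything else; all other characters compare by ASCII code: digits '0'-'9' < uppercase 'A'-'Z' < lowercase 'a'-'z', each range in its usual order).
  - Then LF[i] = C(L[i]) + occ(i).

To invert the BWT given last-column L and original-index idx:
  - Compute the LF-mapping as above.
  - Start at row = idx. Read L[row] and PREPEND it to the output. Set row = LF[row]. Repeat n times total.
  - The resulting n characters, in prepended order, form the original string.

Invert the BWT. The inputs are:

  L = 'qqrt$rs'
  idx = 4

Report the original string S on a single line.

LF mapping: 1 2 3 6 0 4 5
Walk LF starting at row 4, prepending L[row]:
  step 1: row=4, L[4]='$', prepend. Next row=LF[4]=0
  step 2: row=0, L[0]='q', prepend. Next row=LF[0]=1
  step 3: row=1, L[1]='q', prepend. Next row=LF[1]=2
  step 4: row=2, L[2]='r', prepend. Next row=LF[2]=3
  step 5: row=3, L[3]='t', prepend. Next row=LF[3]=6
  step 6: row=6, L[6]='s', prepend. Next row=LF[6]=5
  step 7: row=5, L[5]='r', prepend. Next row=LF[5]=4
Reversed output: rstrqq$

Answer: rstrqq$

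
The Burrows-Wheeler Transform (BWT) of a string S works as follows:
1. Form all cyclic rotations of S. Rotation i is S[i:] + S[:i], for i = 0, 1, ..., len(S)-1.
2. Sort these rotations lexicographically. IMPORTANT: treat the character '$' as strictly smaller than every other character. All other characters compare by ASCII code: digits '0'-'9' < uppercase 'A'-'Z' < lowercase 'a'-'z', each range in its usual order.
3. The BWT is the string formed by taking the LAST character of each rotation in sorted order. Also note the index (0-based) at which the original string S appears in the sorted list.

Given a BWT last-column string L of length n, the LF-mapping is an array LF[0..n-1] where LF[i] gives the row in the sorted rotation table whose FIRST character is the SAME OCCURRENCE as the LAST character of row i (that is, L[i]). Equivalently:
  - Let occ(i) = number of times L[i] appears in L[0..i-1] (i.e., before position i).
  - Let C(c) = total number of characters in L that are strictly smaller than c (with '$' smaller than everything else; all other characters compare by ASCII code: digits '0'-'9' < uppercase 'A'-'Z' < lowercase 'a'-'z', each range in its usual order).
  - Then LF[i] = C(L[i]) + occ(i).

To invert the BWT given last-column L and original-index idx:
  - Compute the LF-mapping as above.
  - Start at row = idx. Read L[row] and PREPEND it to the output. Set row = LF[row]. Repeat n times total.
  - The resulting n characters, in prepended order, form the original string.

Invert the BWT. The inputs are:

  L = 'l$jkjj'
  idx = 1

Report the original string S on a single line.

Answer: jjkjl$

Derivation:
LF mapping: 5 0 1 4 2 3
Walk LF starting at row 1, prepending L[row]:
  step 1: row=1, L[1]='$', prepend. Next row=LF[1]=0
  step 2: row=0, L[0]='l', prepend. Next row=LF[0]=5
  step 3: row=5, L[5]='j', prepend. Next row=LF[5]=3
  step 4: row=3, L[3]='k', prepend. Next row=LF[3]=4
  step 5: row=4, L[4]='j', prepend. Next row=LF[4]=2
  step 6: row=2, L[2]='j', prepend. Next row=LF[2]=1
Reversed output: jjkjl$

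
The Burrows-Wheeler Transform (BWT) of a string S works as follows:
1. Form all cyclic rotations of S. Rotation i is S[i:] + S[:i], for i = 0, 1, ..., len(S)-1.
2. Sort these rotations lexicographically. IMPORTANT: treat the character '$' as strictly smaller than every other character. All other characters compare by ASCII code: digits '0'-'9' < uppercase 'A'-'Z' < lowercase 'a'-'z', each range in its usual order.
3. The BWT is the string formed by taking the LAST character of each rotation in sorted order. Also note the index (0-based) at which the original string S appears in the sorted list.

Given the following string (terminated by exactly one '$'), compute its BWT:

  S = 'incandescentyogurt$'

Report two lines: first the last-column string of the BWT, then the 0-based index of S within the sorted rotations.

Answer: tcnsncdo$iaeyuerngt
8

Derivation:
All 19 rotations (rotation i = S[i:]+S[:i]):
  rot[0] = incandescentyogurt$
  rot[1] = ncandescentyogurt$i
  rot[2] = candescentyogurt$in
  rot[3] = andescentyogurt$inc
  rot[4] = ndescentyogurt$inca
  rot[5] = descentyogurt$incan
  rot[6] = escentyogurt$incand
  rot[7] = scentyogurt$incande
  rot[8] = centyogurt$incandes
  rot[9] = entyogurt$incandesc
  rot[10] = ntyogurt$incandesce
  rot[11] = tyogurt$incandescen
  rot[12] = yogurt$incandescent
  rot[13] = ogurt$incandescenty
  rot[14] = gurt$incandescentyo
  rot[15] = urt$incandescentyog
  rot[16] = rt$incandescentyogu
  rot[17] = t$incandescentyogur
  rot[18] = $incandescentyogurt
Sorted (with $ < everything):
  sorted[0] = $incandescentyogurt  (last char: 't')
  sorted[1] = andescentyogurt$inc  (last char: 'c')
  sorted[2] = candescentyogurt$in  (last char: 'n')
  sorted[3] = centyogurt$incandes  (last char: 's')
  sorted[4] = descentyogurt$incan  (last char: 'n')
  sorted[5] = entyogurt$incandesc  (last char: 'c')
  sorted[6] = escentyogurt$incand  (last char: 'd')
  sorted[7] = gurt$incandescentyo  (last char: 'o')
  sorted[8] = incandescentyogurt$  (last char: '$')
  sorted[9] = ncandescentyogurt$i  (last char: 'i')
  sorted[10] = ndescentyogurt$inca  (last char: 'a')
  sorted[11] = ntyogurt$incandesce  (last char: 'e')
  sorted[12] = ogurt$incandescenty  (last char: 'y')
  sorted[13] = rt$incandescentyogu  (last char: 'u')
  sorted[14] = scentyogurt$incande  (last char: 'e')
  sorted[15] = t$incandescentyogur  (last char: 'r')
  sorted[16] = tyogurt$incandescen  (last char: 'n')
  sorted[17] = urt$incandescentyog  (last char: 'g')
  sorted[18] = yogurt$incandescent  (last char: 't')
Last column: tcnsncdo$iaeyuerngt
Original string S is at sorted index 8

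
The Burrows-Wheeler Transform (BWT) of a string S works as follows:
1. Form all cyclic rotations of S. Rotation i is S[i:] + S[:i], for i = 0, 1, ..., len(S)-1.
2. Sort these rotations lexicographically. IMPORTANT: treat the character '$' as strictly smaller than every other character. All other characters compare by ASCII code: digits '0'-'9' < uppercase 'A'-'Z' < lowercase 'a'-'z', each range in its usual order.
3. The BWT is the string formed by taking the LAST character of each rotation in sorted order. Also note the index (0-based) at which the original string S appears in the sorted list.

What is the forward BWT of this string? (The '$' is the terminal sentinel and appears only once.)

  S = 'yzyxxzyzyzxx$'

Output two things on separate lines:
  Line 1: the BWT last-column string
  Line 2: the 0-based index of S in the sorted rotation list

All 13 rotations (rotation i = S[i:]+S[:i]):
  rot[0] = yzyxxzyzyzxx$
  rot[1] = zyxxzyzyzxx$y
  rot[2] = yxxzyzyzxx$yz
  rot[3] = xxzyzyzxx$yzy
  rot[4] = xzyzyzxx$yzyx
  rot[5] = zyzyzxx$yzyxx
  rot[6] = yzyzxx$yzyxxz
  rot[7] = zyzxx$yzyxxzy
  rot[8] = yzxx$yzyxxzyz
  rot[9] = zxx$yzyxxzyzy
  rot[10] = xx$yzyxxzyzyz
  rot[11] = x$yzyxxzyzyzx
  rot[12] = $yzyxxzyzyzxx
Sorted (with $ < everything):
  sorted[0] = $yzyxxzyzyzxx  (last char: 'x')
  sorted[1] = x$yzyxxzyzyzx  (last char: 'x')
  sorted[2] = xx$yzyxxzyzyz  (last char: 'z')
  sorted[3] = xxzyzyzxx$yzy  (last char: 'y')
  sorted[4] = xzyzyzxx$yzyx  (last char: 'x')
  sorted[5] = yxxzyzyzxx$yz  (last char: 'z')
  sorted[6] = yzxx$yzyxxzyz  (last char: 'z')
  sorted[7] = yzyxxzyzyzxx$  (last char: '$')
  sorted[8] = yzyzxx$yzyxxz  (last char: 'z')
  sorted[9] = zxx$yzyxxzyzy  (last char: 'y')
  sorted[10] = zyxxzyzyzxx$y  (last char: 'y')
  sorted[11] = zyzxx$yzyxxzy  (last char: 'y')
  sorted[12] = zyzyzxx$yzyxx  (last char: 'x')
Last column: xxzyxzz$zyyyx
Original string S is at sorted index 7

Answer: xxzyxzz$zyyyx
7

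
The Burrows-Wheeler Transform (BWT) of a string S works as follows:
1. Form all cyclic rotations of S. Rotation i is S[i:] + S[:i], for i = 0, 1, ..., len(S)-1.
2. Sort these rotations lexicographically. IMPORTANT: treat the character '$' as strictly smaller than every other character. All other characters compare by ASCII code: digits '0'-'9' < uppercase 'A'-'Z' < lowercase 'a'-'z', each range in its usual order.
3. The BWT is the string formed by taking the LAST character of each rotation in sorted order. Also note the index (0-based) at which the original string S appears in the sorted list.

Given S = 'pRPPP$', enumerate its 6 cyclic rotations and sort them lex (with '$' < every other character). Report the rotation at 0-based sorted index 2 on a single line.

Answer: PP$pRP

Derivation:
All 6 rotations (rotation i = S[i:]+S[:i]):
  rot[0] = pRPPP$
  rot[1] = RPPP$p
  rot[2] = PPP$pR
  rot[3] = PP$pRP
  rot[4] = P$pRPP
  rot[5] = $pRPPP
Sorted (with $ < everything):
  sorted[0] = $pRPPP
  sorted[1] = P$pRPP
  sorted[2] = PP$pRP
  sorted[3] = PPP$pR
  sorted[4] = RPPP$p
  sorted[5] = pRPPP$
sorted[2] = PP$pRP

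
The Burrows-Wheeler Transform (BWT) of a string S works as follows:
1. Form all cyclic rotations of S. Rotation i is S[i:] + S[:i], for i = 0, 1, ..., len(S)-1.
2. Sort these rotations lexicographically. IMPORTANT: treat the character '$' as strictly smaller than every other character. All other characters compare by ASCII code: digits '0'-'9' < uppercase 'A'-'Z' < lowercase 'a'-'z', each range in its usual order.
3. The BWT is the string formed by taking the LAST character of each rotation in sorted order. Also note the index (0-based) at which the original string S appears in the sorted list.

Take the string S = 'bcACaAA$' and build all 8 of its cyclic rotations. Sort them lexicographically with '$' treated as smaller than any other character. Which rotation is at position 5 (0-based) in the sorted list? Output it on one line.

Answer: aAA$bcAC

Derivation:
All 8 rotations (rotation i = S[i:]+S[:i]):
  rot[0] = bcACaAA$
  rot[1] = cACaAA$b
  rot[2] = ACaAA$bc
  rot[3] = CaAA$bcA
  rot[4] = aAA$bcAC
  rot[5] = AA$bcACa
  rot[6] = A$bcACaA
  rot[7] = $bcACaAA
Sorted (with $ < everything):
  sorted[0] = $bcACaAA
  sorted[1] = A$bcACaA
  sorted[2] = AA$bcACa
  sorted[3] = ACaAA$bc
  sorted[4] = CaAA$bcA
  sorted[5] = aAA$bcAC
  sorted[6] = bcACaAA$
  sorted[7] = cACaAA$b
sorted[5] = aAA$bcAC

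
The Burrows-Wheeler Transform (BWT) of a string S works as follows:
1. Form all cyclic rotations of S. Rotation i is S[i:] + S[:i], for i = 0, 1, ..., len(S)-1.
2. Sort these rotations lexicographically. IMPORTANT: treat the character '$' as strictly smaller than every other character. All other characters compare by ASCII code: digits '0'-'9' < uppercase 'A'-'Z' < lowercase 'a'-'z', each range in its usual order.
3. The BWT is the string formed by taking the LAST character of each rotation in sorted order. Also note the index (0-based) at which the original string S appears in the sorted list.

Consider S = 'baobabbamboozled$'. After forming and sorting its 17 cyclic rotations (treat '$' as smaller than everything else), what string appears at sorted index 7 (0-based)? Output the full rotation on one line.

Answer: bbamboozled$baoba

Derivation:
All 17 rotations (rotation i = S[i:]+S[:i]):
  rot[0] = baobabbamboozled$
  rot[1] = aobabbamboozled$b
  rot[2] = obabbamboozled$ba
  rot[3] = babbamboozled$bao
  rot[4] = abbamboozled$baob
  rot[5] = bbamboozled$baoba
  rot[6] = bamboozled$baobab
  rot[7] = amboozled$baobabb
  rot[8] = mboozled$baobabba
  rot[9] = boozled$baobabbam
  rot[10] = oozled$baobabbamb
  rot[11] = ozled$baobabbambo
  rot[12] = zled$baobabbamboo
  rot[13] = led$baobabbambooz
  rot[14] = ed$baobabbamboozl
  rot[15] = d$baobabbamboozle
  rot[16] = $baobabbamboozled
Sorted (with $ < everything):
  sorted[0] = $baobabbamboozled
  sorted[1] = abbamboozled$baob
  sorted[2] = amboozled$baobabb
  sorted[3] = aobabbamboozled$b
  sorted[4] = babbamboozled$bao
  sorted[5] = bamboozled$baobab
  sorted[6] = baobabbamboozled$
  sorted[7] = bbamboozled$baoba
  sorted[8] = boozled$baobabbam
  sorted[9] = d$baobabbamboozle
  sorted[10] = ed$baobabbamboozl
  sorted[11] = led$baobabbambooz
  sorted[12] = mboozled$baobabba
  sorted[13] = obabbamboozled$ba
  sorted[14] = oozled$baobabbamb
  sorted[15] = ozled$baobabbambo
  sorted[16] = zled$baobabbamboo
sorted[7] = bbamboozled$baoba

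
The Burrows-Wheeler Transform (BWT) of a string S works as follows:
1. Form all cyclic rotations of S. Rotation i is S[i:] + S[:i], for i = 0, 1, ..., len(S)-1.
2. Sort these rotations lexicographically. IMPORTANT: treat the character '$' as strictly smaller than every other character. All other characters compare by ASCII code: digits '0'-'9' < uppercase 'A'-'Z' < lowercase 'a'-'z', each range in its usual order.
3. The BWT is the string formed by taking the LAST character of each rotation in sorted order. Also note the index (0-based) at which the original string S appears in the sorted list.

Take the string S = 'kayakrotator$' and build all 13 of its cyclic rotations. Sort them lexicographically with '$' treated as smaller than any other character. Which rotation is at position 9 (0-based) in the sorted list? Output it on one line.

Answer: rotator$kayak

Derivation:
All 13 rotations (rotation i = S[i:]+S[:i]):
  rot[0] = kayakrotator$
  rot[1] = ayakrotator$k
  rot[2] = yakrotator$ka
  rot[3] = akrotator$kay
  rot[4] = krotator$kaya
  rot[5] = rotator$kayak
  rot[6] = otator$kayakr
  rot[7] = tator$kayakro
  rot[8] = ator$kayakrot
  rot[9] = tor$kayakrota
  rot[10] = or$kayakrotat
  rot[11] = r$kayakrotato
  rot[12] = $kayakrotator
Sorted (with $ < everything):
  sorted[0] = $kayakrotator
  sorted[1] = akrotator$kay
  sorted[2] = ator$kayakrot
  sorted[3] = ayakrotator$k
  sorted[4] = kayakrotator$
  sorted[5] = krotator$kaya
  sorted[6] = or$kayakrotat
  sorted[7] = otator$kayakr
  sorted[8] = r$kayakrotato
  sorted[9] = rotator$kayak
  sorted[10] = tator$kayakro
  sorted[11] = tor$kayakrota
  sorted[12] = yakrotator$ka
sorted[9] = rotator$kayak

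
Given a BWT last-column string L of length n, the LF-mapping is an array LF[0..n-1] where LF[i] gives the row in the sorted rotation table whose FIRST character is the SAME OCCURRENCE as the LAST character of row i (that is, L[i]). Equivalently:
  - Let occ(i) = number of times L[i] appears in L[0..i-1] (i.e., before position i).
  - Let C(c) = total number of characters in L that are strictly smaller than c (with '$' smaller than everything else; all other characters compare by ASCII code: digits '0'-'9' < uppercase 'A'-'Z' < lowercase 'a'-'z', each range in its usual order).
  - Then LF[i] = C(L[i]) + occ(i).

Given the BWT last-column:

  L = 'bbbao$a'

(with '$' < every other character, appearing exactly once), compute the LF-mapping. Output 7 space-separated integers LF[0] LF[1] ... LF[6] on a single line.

Answer: 3 4 5 1 6 0 2

Derivation:
Char counts: '$':1, 'a':2, 'b':3, 'o':1
C (first-col start): C('$')=0, C('a')=1, C('b')=3, C('o')=6
L[0]='b': occ=0, LF[0]=C('b')+0=3+0=3
L[1]='b': occ=1, LF[1]=C('b')+1=3+1=4
L[2]='b': occ=2, LF[2]=C('b')+2=3+2=5
L[3]='a': occ=0, LF[3]=C('a')+0=1+0=1
L[4]='o': occ=0, LF[4]=C('o')+0=6+0=6
L[5]='$': occ=0, LF[5]=C('$')+0=0+0=0
L[6]='a': occ=1, LF[6]=C('a')+1=1+1=2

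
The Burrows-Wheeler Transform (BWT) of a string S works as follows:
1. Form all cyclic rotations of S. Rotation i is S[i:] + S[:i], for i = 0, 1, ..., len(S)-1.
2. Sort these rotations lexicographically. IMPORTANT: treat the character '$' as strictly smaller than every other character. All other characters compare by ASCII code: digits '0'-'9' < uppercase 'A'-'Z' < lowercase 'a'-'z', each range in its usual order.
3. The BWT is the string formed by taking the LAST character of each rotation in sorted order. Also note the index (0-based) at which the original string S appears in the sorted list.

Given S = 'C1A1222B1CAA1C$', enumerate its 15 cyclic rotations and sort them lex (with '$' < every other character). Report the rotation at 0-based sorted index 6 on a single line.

Answer: 22B1CAA1C$C1A12

Derivation:
All 15 rotations (rotation i = S[i:]+S[:i]):
  rot[0] = C1A1222B1CAA1C$
  rot[1] = 1A1222B1CAA1C$C
  rot[2] = A1222B1CAA1C$C1
  rot[3] = 1222B1CAA1C$C1A
  rot[4] = 222B1CAA1C$C1A1
  rot[5] = 22B1CAA1C$C1A12
  rot[6] = 2B1CAA1C$C1A122
  rot[7] = B1CAA1C$C1A1222
  rot[8] = 1CAA1C$C1A1222B
  rot[9] = CAA1C$C1A1222B1
  rot[10] = AA1C$C1A1222B1C
  rot[11] = A1C$C1A1222B1CA
  rot[12] = 1C$C1A1222B1CAA
  rot[13] = C$C1A1222B1CAA1
  rot[14] = $C1A1222B1CAA1C
Sorted (with $ < everything):
  sorted[0] = $C1A1222B1CAA1C
  sorted[1] = 1222B1CAA1C$C1A
  sorted[2] = 1A1222B1CAA1C$C
  sorted[3] = 1C$C1A1222B1CAA
  sorted[4] = 1CAA1C$C1A1222B
  sorted[5] = 222B1CAA1C$C1A1
  sorted[6] = 22B1CAA1C$C1A12
  sorted[7] = 2B1CAA1C$C1A122
  sorted[8] = A1222B1CAA1C$C1
  sorted[9] = A1C$C1A1222B1CA
  sorted[10] = AA1C$C1A1222B1C
  sorted[11] = B1CAA1C$C1A1222
  sorted[12] = C$C1A1222B1CAA1
  sorted[13] = C1A1222B1CAA1C$
  sorted[14] = CAA1C$C1A1222B1
sorted[6] = 22B1CAA1C$C1A12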